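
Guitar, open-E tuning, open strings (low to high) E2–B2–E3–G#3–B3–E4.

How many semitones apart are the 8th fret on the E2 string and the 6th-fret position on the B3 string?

E2 at fret 8 → C3 (MIDI 48); B3 at fret 6 → F4 (MIDI 65).
48 − 65 = -17, so the two pitches are 17 semitones apart, with F4 the higher.

17 semitones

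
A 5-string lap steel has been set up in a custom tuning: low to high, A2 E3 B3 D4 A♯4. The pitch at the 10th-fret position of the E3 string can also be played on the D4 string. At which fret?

0

E3 at fret 10 is E3 + 10 semitones = D4.
The open D4 string is 10 semitones above the open E3, so the same pitch on the D4 string lies at fret 10 − 10 = 0.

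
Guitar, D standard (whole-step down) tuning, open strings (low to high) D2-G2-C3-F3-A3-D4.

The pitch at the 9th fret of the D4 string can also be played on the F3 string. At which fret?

D4 at fret 9 is D4 + 9 semitones = B4.
The open F3 string is 9 semitones below the open D4, so the same pitch on the F3 string lies at fret 9 + 9 = 18.

18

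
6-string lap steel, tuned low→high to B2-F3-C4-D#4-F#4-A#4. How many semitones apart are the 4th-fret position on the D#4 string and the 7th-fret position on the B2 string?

13 semitones

D#4 at fret 4 → G4 (MIDI 67); B2 at fret 7 → F#3 (MIDI 54).
67 − 54 = 13, so the two pitches are 13 semitones apart, with G4 the higher.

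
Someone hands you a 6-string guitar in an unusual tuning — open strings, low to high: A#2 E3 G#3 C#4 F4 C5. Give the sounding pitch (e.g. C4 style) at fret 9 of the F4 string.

D5

Each fret is one semitone, so F4 + 9 = D5.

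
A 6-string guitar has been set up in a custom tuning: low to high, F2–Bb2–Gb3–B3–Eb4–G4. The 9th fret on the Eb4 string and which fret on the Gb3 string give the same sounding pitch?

18

Fret 9 on Eb4 is MIDI 63 + 9 = 72 (C5). On the Gb3 string (open MIDI 54), that pitch is 72 − 54 = fret 18.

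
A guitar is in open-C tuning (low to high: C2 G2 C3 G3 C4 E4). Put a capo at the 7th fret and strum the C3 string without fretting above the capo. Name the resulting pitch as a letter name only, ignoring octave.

The capo raises the open C3 by 7 semitones to G3; fretting 0 more gives C3 + 7 + 0 = C3 + 7 semitones, landing on G.

G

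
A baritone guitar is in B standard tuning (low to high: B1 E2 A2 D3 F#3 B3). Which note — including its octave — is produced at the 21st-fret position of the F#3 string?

D#5

The open F#3 string plus 21 semitones: F#–G–G#–A–…–C#–D–D#.
The walk passes from B into C 2 times, so the octave number goes from 3 to 5.
(Equivalently spelled Eb5.)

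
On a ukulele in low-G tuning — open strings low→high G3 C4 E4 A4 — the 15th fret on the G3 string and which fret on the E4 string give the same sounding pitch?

6

Fret 15 on G3 is MIDI 55 + 15 = 70 (A♯4). On the E4 string (open MIDI 64), that pitch is 70 − 64 = fret 6.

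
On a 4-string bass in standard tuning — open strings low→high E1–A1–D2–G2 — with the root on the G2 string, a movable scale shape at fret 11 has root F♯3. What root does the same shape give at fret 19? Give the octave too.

Moving from fret 11 to fret 19 shifts the root by 8 semitones.
F♯3 up 8 semitones is D4.

D4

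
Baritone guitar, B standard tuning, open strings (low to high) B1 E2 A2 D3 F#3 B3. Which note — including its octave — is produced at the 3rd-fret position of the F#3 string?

A3

Each fret is one semitone, so F#3 + 3 = A3.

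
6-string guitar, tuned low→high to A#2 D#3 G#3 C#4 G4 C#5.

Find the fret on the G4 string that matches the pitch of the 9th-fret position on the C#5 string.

Fret 9 on C#5 is MIDI 73 + 9 = 82 (A#5). On the G4 string (open MIDI 67), that pitch is 82 − 67 = fret 15.

15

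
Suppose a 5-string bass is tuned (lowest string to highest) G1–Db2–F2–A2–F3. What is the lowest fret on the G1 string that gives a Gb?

From G1, count semitones up the chromatic scale until reaching Gb: G–Ab–A–Bb–…–E–F–Gb — 11 steps.

11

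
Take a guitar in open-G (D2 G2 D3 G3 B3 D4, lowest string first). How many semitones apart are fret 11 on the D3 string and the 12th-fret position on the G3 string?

D3 at fret 11 → C♯4 (MIDI 61); G3 at fret 12 → G4 (MIDI 67).
61 − 67 = -6, so the two pitches are 6 semitones apart, with G4 the higher.

6 semitones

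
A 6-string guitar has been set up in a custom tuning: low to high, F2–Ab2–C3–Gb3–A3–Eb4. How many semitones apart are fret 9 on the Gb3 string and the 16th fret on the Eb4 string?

Gb3 at fret 9 → Eb4 (MIDI 63); Eb4 at fret 16 → G5 (MIDI 79).
63 − 79 = -16, so the two pitches are 16 semitones apart, with G5 the higher.

16 semitones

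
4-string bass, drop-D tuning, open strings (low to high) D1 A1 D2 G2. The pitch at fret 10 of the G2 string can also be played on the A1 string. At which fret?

Fret 10 on G2 is MIDI 43 + 10 = 53 (F3). On the A1 string (open MIDI 33), that pitch is 53 − 33 = fret 20.

20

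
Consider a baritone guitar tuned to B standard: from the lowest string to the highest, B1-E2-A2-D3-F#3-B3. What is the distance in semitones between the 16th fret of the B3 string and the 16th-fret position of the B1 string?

B3 at fret 16 → D#5 (MIDI 75); B1 at fret 16 → D#3 (MIDI 51).
75 − 51 = 24, so the two pitches are 24 semitones apart, with D#5 the higher.

24 semitones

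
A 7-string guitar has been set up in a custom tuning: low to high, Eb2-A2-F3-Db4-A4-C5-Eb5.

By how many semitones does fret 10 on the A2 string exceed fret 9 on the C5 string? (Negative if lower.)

A2 at fret 10 → G3 (MIDI 55); C5 at fret 9 → A5 (MIDI 81).
55 − 81 = -26, so the two pitches are 26 semitones apart.

-26 semitones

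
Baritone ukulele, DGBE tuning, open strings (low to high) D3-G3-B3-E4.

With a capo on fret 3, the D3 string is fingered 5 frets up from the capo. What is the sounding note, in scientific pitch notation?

A♯3

The capo raises the open D3 by 3 semitones to F3; fretting 5 more gives D3 + 3 + 5 = D3 + 8 semitones = A♯3.
(Also written B♭.)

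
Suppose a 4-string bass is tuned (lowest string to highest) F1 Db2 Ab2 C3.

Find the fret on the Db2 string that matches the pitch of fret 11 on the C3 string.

C3 at fret 11 is C3 + 11 semitones = B3.
The open Db2 string is 11 semitones below the open C3, so the same pitch on the Db2 string lies at fret 11 + 11 = 22.

22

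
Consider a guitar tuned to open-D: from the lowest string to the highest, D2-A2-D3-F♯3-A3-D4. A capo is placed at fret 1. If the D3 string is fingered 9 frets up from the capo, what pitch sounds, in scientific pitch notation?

C4

The capo raises the open D3 by 1 semitone to D♯3; fretting 9 more gives D3 + 1 + 9 = D3 + 10 semitones = C4.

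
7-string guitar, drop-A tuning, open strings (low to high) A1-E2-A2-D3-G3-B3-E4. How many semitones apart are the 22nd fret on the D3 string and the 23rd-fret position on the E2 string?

9 semitones

D3 at fret 22 → C5 (MIDI 72); E2 at fret 23 → D#4 (MIDI 63).
72 − 63 = 9, so the two pitches are 9 semitones apart, with C5 the higher.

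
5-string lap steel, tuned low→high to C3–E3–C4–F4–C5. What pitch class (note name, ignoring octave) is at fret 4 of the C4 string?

C4 is MIDI 60. Adding 4 gives 64; 64 mod 12 = 4, i.e. E.

E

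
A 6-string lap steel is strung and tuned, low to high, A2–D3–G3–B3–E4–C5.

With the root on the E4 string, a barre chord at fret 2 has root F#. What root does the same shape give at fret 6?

Moving from fret 2 to fret 6 shifts the root by 4 semitones.
F# up 4 semitones is A#.

A#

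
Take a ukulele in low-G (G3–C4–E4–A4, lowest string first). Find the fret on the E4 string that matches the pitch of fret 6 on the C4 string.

C4 at fret 6 is C4 + 6 semitones = F#4.
The open E4 string is 4 semitones above the open C4, so the same pitch on the E4 string lies at fret 6 − 4 = 2.

2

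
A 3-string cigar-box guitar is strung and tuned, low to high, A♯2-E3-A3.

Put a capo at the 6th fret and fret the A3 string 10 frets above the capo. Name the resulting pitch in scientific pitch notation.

C♯5

The capo raises the open A3 by 6 semitones to D♯4; fretting 10 more gives A3 + 6 + 10 = A3 + 16 semitones = C♯5.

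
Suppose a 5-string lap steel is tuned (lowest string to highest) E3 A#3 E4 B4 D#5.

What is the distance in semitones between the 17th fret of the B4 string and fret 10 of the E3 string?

26 semitones

B4 at fret 17 → E6 (MIDI 88); E3 at fret 10 → D4 (MIDI 62).
88 − 62 = 26, so the two pitches are 26 semitones apart, with E6 the higher.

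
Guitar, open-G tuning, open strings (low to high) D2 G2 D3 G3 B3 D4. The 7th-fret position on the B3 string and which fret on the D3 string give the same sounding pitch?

B3 at fret 7 is B3 + 7 semitones = F#4.
The open D3 string is 9 semitones below the open B3, so the same pitch on the D3 string lies at fret 7 + 9 = 16.

16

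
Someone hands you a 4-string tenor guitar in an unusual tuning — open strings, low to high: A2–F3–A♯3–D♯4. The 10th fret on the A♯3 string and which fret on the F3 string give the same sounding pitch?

A♯3 at fret 10 is A♯3 + 10 semitones = G♯4.
The open F3 string is 5 semitones below the open A♯3, so the same pitch on the F3 string lies at fret 10 + 5 = 15.

15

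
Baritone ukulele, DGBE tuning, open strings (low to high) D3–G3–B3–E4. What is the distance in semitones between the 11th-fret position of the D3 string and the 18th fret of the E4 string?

21 semitones

D3 at fret 11 → C#4 (MIDI 61); E4 at fret 18 → A#5 (MIDI 82).
61 − 82 = -21, so the two pitches are 21 semitones apart, with A#5 the higher.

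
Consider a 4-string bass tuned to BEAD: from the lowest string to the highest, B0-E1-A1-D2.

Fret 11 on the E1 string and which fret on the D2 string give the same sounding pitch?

E1 at fret 11 is E1 + 11 semitones = D#2.
The open D2 string is 10 semitones above the open E1, so the same pitch on the D2 string lies at fret 11 − 10 = 1.

1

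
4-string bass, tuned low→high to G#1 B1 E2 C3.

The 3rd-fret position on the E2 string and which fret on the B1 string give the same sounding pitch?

Fret 3 on E2 is MIDI 40 + 3 = 43 (G2). On the B1 string (open MIDI 35), that pitch is 43 − 35 = fret 8.

8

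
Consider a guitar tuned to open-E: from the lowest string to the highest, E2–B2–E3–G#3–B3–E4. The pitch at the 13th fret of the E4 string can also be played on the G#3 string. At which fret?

Fret 13 on E4 is MIDI 64 + 13 = 77 (F5). On the G#3 string (open MIDI 56), that pitch is 77 − 56 = fret 21.

21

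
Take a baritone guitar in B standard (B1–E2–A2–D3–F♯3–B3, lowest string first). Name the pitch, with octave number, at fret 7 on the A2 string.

E3

Each fret is one semitone, so A2 + 7 = E3.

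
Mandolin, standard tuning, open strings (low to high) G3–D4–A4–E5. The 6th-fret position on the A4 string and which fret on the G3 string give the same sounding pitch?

Fret 6 on A4 is MIDI 69 + 6 = 75 (D♯5). On the G3 string (open MIDI 55), that pitch is 75 − 55 = fret 20.

20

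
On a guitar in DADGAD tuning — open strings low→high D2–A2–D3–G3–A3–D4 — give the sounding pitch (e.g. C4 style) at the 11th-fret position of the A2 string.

A2 is MIDI 45. Adding 11 gives 56, which is G#3.
(Equivalently spelled Ab3.)

G#3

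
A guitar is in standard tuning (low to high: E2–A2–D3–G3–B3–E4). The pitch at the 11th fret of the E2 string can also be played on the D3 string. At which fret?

E2 at fret 11 is E2 + 11 semitones = D#3.
The open D3 string is 10 semitones above the open E2, so the same pitch on the D3 string lies at fret 11 − 10 = 1.

1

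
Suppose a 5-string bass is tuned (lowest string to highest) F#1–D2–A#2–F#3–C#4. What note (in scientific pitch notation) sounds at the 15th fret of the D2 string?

Each fret is one semitone, so D2 + 15 = F3.

F3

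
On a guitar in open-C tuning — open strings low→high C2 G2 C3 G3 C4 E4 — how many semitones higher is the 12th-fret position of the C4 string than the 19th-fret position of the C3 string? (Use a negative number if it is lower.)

5 semitones

C4 at fret 12 → C5 (MIDI 72); C3 at fret 19 → G4 (MIDI 67).
72 − 67 = 5, so the two pitches are 5 semitones apart.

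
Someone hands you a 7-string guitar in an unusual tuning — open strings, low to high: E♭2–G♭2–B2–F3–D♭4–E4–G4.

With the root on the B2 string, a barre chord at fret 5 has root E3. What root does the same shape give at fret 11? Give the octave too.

B♭3

Moving from fret 5 to fret 11 shifts the root by 6 semitones.
E3 up 6 semitones is B♭3.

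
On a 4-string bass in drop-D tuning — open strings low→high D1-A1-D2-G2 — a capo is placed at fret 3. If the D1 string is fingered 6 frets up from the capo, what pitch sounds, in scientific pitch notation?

The capo raises the open D1 by 3 semitones to F1; fretting 6 more gives D1 + 3 + 6 = D1 + 9 semitones = B1.

B1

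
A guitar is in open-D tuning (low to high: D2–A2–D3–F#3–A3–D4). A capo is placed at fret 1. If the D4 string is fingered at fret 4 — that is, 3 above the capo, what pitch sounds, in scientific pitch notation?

The capo raises the open D4 by 1 semitone to D#4; fretting 3 more gives D4 + 1 + 3 = D4 + 4 semitones = F#4.

F#4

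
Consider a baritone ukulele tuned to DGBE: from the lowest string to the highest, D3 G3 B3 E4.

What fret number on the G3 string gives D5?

D5 is 19 semitones above the open G3 (G–G#–A–A#–…–C–C#–D), so it sits at fret 19.

19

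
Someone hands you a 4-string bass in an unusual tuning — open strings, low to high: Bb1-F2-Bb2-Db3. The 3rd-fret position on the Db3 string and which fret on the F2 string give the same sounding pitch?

Db3 at fret 3 is Db3 + 3 semitones = E3.
The open F2 string is 8 semitones below the open Db3, so the same pitch on the F2 string lies at fret 3 + 8 = 11.

11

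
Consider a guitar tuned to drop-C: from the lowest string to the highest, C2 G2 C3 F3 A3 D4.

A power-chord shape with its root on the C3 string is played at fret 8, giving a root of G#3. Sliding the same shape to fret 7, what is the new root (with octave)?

G3

Moving from fret 8 to fret 7 shifts the root by -1 semitone.
G#3 down 1 semitone is G3.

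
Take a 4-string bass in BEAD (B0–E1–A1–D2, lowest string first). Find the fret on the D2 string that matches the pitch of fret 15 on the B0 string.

0

Fret 15 on B0 is MIDI 23 + 15 = 38 (D2). On the D2 string (open MIDI 38), that pitch is 38 − 38 = fret 0.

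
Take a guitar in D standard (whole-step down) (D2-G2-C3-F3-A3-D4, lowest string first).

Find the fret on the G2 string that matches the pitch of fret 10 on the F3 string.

20

Fret 10 on F3 is MIDI 53 + 10 = 63 (D#4). On the G2 string (open MIDI 43), that pitch is 63 − 43 = fret 20.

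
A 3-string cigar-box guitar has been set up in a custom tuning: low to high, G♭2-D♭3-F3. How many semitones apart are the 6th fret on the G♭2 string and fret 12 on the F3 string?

17 semitones

G♭2 at fret 6 → C3 (MIDI 48); F3 at fret 12 → F4 (MIDI 65).
48 − 65 = -17, so the two pitches are 17 semitones apart, with F4 the higher.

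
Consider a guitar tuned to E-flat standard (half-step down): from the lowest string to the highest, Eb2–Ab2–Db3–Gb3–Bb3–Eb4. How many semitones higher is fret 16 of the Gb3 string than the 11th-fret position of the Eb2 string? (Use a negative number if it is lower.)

Gb3 at fret 16 → Bb4 (MIDI 70); Eb2 at fret 11 → D3 (MIDI 50).
70 − 50 = 20, so the two pitches are 20 semitones apart.

20 semitones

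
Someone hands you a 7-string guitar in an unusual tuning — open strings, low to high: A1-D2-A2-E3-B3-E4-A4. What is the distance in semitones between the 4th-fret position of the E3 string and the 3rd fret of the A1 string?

E3 at fret 4 → Ab3 (MIDI 56); A1 at fret 3 → C2 (MIDI 36).
56 − 36 = 20, so the two pitches are 20 semitones apart, with Ab3 the higher.

20 semitones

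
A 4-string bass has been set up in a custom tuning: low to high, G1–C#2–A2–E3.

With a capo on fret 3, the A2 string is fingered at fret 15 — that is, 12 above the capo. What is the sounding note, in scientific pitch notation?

The capo raises the open A2 by 3 semitones to C3; fretting 12 more gives A2 + 3 + 12 = A2 + 15 semitones = C4.

C4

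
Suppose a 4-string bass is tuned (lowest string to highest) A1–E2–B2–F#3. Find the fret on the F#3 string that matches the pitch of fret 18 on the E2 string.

4

Fret 18 on E2 is MIDI 40 + 18 = 58 (A#3). On the F#3 string (open MIDI 54), that pitch is 58 − 54 = fret 4.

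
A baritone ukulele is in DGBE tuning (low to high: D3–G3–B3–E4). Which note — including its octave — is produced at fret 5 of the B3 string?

E4

The open B3 string plus 5 semitones: B–C–C#–D–D#–E.
The walk passes from B into C once, so the octave number goes from 3 to 4.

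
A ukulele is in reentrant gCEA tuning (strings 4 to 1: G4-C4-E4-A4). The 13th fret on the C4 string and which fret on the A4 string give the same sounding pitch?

4

C4 at fret 13 is C4 + 13 semitones = C#5.
The open A4 string is 9 semitones above the open C4, so the same pitch on the A4 string lies at fret 13 − 9 = 4.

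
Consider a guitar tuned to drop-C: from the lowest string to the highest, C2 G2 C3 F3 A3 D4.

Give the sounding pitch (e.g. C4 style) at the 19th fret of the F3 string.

The open F3 string plus 19 semitones: F–F#–G–G#–…–A#–B–C.
The walk passes from B into C 2 times, so the octave number goes from 3 to 5.

C5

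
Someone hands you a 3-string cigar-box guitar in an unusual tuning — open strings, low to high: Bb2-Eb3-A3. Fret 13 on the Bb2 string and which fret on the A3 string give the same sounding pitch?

2

Bb2 at fret 13 is Bb2 + 13 semitones = B3.
The open A3 string is 11 semitones above the open Bb2, so the same pitch on the A3 string lies at fret 13 − 11 = 2.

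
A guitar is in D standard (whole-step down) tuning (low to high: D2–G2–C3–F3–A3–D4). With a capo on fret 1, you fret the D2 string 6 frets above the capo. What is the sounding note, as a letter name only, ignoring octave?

The capo raises the open D2 by 1 semitone to D#2; fretting 6 more gives D2 + 1 + 6 = D2 + 7 semitones, landing on A.

A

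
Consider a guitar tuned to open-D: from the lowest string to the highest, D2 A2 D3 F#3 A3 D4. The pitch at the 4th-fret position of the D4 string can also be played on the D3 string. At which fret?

Fret 4 on D4 is MIDI 62 + 4 = 66 (F#4). On the D3 string (open MIDI 50), that pitch is 66 − 50 = fret 16.

16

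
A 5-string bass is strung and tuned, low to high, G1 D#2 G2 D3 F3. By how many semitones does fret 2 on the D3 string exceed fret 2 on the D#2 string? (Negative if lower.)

11 semitones

D3 at fret 2 → E3 (MIDI 52); D#2 at fret 2 → F2 (MIDI 41).
52 − 41 = 11, so the two pitches are 11 semitones apart.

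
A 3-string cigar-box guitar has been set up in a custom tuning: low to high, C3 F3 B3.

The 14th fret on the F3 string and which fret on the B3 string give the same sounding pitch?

8

F3 at fret 14 is F3 + 14 semitones = G4.
The open B3 string is 6 semitones above the open F3, so the same pitch on the B3 string lies at fret 14 − 6 = 8.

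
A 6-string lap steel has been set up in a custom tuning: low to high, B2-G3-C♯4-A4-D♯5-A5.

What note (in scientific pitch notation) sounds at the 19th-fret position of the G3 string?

G3 is MIDI 55. Adding 19 gives 74, which is D5.

D5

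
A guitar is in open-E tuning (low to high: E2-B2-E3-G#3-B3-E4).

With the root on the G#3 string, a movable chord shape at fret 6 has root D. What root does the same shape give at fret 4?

Moving from fret 6 to fret 4 shifts the root by -2 semitones.
D down 2 semitones is C.

C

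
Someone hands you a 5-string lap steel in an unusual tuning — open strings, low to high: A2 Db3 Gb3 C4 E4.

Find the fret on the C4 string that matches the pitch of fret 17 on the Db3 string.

6

Fret 17 on Db3 is MIDI 49 + 17 = 66 (Gb4). On the C4 string (open MIDI 60), that pitch is 66 − 60 = fret 6.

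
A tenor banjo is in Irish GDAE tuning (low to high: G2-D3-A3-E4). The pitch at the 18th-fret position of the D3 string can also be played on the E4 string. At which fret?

4

Fret 18 on D3 is MIDI 50 + 18 = 68 (G#4). On the E4 string (open MIDI 64), that pitch is 68 − 64 = fret 4.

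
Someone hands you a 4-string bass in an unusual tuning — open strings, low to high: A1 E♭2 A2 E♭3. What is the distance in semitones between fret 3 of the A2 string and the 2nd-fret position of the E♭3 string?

5 semitones

A2 at fret 3 → C3 (MIDI 48); E♭3 at fret 2 → F3 (MIDI 53).
48 − 53 = -5, so the two pitches are 5 semitones apart, with F3 the higher.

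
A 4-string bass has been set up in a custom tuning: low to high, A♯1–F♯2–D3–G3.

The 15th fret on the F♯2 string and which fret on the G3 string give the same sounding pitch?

2

Fret 15 on F♯2 is MIDI 42 + 15 = 57 (A3). On the G3 string (open MIDI 55), that pitch is 57 − 55 = fret 2.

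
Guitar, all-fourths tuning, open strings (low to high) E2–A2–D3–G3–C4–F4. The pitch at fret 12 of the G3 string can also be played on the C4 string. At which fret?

7

Fret 12 on G3 is MIDI 55 + 12 = 67 (G4). On the C4 string (open MIDI 60), that pitch is 67 − 60 = fret 7.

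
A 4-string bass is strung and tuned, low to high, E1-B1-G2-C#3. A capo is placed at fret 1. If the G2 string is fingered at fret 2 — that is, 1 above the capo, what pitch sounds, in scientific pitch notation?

A2

The capo raises the open G2 by 1 semitone to G#2; fretting 1 more gives G2 + 1 + 1 = G2 + 2 semitones = A2.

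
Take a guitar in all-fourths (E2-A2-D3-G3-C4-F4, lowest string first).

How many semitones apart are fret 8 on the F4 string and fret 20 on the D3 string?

F4 at fret 8 → C♯5 (MIDI 73); D3 at fret 20 → A♯4 (MIDI 70).
73 − 70 = 3, so the two pitches are 3 semitones apart, with C♯5 the higher.

3 semitones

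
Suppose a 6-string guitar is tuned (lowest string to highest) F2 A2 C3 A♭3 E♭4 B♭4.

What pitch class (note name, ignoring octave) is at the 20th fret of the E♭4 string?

E♭4 is MIDI 63. Adding 20 gives 83; 83 mod 12 = 11, i.e. B.

B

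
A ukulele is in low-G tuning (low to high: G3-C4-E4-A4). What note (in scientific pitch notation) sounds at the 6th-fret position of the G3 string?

C#4

Each fret is one semitone, so G3 + 6 = C#4.
(Equivalently spelled Db4.)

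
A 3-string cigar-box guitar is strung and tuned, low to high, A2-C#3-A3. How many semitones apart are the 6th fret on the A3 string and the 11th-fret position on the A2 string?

A3 at fret 6 → D#4 (MIDI 63); A2 at fret 11 → G#3 (MIDI 56).
63 − 56 = 7, so the two pitches are 7 semitones apart, with D#4 the higher.

7 semitones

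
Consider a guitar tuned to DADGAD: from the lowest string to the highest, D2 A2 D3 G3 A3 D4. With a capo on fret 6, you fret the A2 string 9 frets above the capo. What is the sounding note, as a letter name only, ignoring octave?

The capo raises the open A2 by 6 semitones to D#3; fretting 9 more gives A2 + 6 + 9 = A2 + 15 semitones, landing on C.

C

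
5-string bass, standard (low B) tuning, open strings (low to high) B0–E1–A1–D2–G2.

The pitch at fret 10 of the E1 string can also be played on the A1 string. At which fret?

5

E1 at fret 10 is E1 + 10 semitones = D2.
The open A1 string is 5 semitones above the open E1, so the same pitch on the A1 string lies at fret 10 − 5 = 5.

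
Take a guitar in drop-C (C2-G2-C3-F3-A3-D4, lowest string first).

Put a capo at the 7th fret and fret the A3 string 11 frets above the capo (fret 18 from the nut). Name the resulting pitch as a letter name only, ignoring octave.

D#

The capo raises the open A3 by 7 semitones to E4; fretting 11 more gives A3 + 7 + 11 = A3 + 18 semitones, landing on D#.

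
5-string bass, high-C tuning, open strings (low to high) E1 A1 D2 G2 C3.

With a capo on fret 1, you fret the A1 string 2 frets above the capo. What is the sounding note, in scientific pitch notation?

The capo raises the open A1 by 1 semitone to A#1; fretting 2 more gives A1 + 1 + 2 = A1 + 3 semitones = C2.

C2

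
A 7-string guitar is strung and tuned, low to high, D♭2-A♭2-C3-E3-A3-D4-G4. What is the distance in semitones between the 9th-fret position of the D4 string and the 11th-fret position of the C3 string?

12 semitones

D4 at fret 9 → B4 (MIDI 71); C3 at fret 11 → B3 (MIDI 59).
71 − 59 = 12, so the two pitches are 12 semitones apart, with B4 the higher.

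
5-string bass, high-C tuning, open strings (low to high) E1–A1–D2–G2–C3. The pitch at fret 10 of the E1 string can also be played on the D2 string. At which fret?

0

E1 at fret 10 is E1 + 10 semitones = D2.
The open D2 string is 10 semitones above the open E1, so the same pitch on the D2 string lies at fret 10 − 10 = 0.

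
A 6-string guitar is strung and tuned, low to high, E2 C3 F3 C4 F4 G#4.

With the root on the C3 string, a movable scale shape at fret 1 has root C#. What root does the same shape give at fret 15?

D#

Moving from fret 1 to fret 15 shifts the root by 14 semitones.
C# up 14 semitones is D#.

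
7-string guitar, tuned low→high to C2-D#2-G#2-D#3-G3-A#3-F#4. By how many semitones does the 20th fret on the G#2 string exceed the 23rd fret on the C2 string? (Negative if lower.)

5 semitones

G#2 at fret 20 → E4 (MIDI 64); C2 at fret 23 → B3 (MIDI 59).
64 − 59 = 5, so the two pitches are 5 semitones apart.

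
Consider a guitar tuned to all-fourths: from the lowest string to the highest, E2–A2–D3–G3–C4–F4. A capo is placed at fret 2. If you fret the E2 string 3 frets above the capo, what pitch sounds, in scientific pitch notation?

The capo raises the open E2 by 2 semitones to F#2; fretting 3 more gives E2 + 2 + 3 = E2 + 5 semitones = A2.

A2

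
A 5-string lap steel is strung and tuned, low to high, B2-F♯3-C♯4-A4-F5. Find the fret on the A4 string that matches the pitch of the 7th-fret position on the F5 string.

15

Fret 7 on F5 is MIDI 77 + 7 = 84 (C6). On the A4 string (open MIDI 69), that pitch is 84 − 69 = fret 15.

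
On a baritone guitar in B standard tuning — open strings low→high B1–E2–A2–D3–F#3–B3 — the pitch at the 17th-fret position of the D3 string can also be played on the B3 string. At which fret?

8

D3 at fret 17 is D3 + 17 semitones = G4.
The open B3 string is 9 semitones above the open D3, so the same pitch on the B3 string lies at fret 17 − 9 = 8.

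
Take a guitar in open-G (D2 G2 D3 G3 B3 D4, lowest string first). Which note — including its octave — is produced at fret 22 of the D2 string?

Each fret is one semitone, so D2 + 22 = C4.

C4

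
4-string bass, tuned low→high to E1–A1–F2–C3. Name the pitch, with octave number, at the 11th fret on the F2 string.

F2 is MIDI 41. Adding 11 gives 52, which is E3.

E3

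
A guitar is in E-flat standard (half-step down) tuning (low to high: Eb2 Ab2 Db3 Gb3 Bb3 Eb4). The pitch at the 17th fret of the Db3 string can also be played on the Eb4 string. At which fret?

Db3 at fret 17 is Db3 + 17 semitones = Gb4.
The open Eb4 string is 14 semitones above the open Db3, so the same pitch on the Eb4 string lies at fret 17 − 14 = 3.

3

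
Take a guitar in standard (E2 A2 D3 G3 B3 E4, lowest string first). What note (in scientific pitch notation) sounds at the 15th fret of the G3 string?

A♯4

Each fret is one semitone, so G3 + 15 = A♯4.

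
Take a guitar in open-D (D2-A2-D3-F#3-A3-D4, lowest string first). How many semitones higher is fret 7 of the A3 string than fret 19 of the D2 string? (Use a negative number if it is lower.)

7 semitones

A3 at fret 7 → E4 (MIDI 64); D2 at fret 19 → A3 (MIDI 57).
64 − 57 = 7, so the two pitches are 7 semitones apart.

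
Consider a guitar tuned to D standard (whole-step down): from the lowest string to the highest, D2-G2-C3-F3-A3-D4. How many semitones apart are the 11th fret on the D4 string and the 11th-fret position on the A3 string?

D4 at fret 11 → C#5 (MIDI 73); A3 at fret 11 → G#4 (MIDI 68).
73 − 68 = 5, so the two pitches are 5 semitones apart, with C#5 the higher.

5 semitones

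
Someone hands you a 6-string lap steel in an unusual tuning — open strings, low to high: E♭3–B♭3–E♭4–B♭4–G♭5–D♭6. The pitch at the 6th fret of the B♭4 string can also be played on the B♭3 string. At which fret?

B♭4 at fret 6 is B♭4 + 6 semitones = E5.
The open B♭3 string is 12 semitones below the open B♭4, so the same pitch on the B♭3 string lies at fret 6 + 12 = 18.

18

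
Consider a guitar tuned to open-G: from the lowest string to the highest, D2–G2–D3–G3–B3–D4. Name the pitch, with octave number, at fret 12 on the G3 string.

The open G3 string plus 12 semitones: G–G#–A–A#–…–F–F#–G.
The walk passes from B into C once, so the octave number goes from 3 to 4.

G4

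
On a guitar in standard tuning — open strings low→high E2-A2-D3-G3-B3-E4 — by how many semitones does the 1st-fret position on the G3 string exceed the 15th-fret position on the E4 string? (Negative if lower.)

G3 at fret 1 → G#3 (MIDI 56); E4 at fret 15 → G5 (MIDI 79).
56 − 79 = -23, so the two pitches are 23 semitones apart.

-23 semitones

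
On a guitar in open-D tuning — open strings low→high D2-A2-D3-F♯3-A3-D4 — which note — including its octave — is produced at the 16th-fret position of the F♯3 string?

Each fret is one semitone, so F♯3 + 16 = A♯4.
(Equivalently spelled B♭4.)

A♯4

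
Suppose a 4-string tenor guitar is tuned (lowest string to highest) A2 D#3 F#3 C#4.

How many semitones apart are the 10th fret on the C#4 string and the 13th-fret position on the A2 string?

13 semitones

C#4 at fret 10 → B4 (MIDI 71); A2 at fret 13 → A#3 (MIDI 58).
71 − 58 = 13, so the two pitches are 13 semitones apart, with B4 the higher.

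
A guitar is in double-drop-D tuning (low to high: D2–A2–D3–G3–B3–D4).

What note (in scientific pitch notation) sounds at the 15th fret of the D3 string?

F4

The open D3 string plus 15 semitones: D–D#–E–F–…–D#–E–F.
The walk passes from B into C once, so the octave number goes from 3 to 4.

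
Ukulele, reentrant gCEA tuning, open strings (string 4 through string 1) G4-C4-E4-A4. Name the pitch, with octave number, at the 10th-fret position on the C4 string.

A#4

C4 is MIDI 60. Adding 10 gives 70, which is A#4.
(Equivalently spelled Bb4.)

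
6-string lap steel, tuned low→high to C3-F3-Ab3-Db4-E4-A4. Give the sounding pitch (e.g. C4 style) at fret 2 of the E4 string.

Gb4

E4 is MIDI 64. Adding 2 gives 66, which is Gb4.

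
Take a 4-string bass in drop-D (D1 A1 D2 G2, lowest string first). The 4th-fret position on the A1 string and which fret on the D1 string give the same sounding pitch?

Fret 4 on A1 is MIDI 33 + 4 = 37 (C♯2). On the D1 string (open MIDI 26), that pitch is 37 − 26 = fret 11.

11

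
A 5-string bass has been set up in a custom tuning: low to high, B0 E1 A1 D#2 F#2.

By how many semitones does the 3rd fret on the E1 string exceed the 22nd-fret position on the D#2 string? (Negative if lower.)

-30 semitones

E1 at fret 3 → G1 (MIDI 31); D#2 at fret 22 → C#4 (MIDI 61).
31 − 61 = -30, so the two pitches are 30 semitones apart.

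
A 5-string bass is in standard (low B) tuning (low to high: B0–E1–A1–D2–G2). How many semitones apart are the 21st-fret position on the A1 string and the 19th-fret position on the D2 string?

A1 at fret 21 → F#3 (MIDI 54); D2 at fret 19 → A3 (MIDI 57).
54 − 57 = -3, so the two pitches are 3 semitones apart, with A3 the higher.

3 semitones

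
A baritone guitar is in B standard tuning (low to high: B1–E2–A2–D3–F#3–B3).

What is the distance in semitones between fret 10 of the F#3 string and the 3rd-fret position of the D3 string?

11 semitones

F#3 at fret 10 → E4 (MIDI 64); D3 at fret 3 → F3 (MIDI 53).
64 − 53 = 11, so the two pitches are 11 semitones apart, with E4 the higher.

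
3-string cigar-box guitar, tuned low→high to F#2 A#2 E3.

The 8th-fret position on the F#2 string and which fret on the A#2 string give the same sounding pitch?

4

Fret 8 on F#2 is MIDI 42 + 8 = 50 (D3). On the A#2 string (open MIDI 46), that pitch is 50 − 46 = fret 4.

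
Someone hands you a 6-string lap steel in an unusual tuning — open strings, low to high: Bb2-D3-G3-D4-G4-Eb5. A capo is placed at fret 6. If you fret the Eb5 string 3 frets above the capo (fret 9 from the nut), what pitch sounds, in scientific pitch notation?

The capo raises the open Eb5 by 6 semitones to A5; fretting 3 more gives Eb5 + 6 + 3 = Eb5 + 9 semitones = C6.

C6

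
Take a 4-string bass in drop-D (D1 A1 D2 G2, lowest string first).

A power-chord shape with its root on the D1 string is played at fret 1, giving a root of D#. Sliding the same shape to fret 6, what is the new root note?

G#

Moving from fret 1 to fret 6 shifts the root by 5 semitones.
D# up 5 semitones is G#.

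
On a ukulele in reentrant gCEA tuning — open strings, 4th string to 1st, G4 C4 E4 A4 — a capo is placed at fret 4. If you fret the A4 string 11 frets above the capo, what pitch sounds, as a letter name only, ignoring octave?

C

The capo raises the open A4 by 4 semitones to C#5; fretting 11 more gives A4 + 4 + 11 = A4 + 15 semitones, landing on C.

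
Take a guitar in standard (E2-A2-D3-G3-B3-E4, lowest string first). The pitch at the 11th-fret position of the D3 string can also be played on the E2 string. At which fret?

21

D3 at fret 11 is D3 + 11 semitones = C#4.
The open E2 string is 10 semitones below the open D3, so the same pitch on the E2 string lies at fret 11 + 10 = 21.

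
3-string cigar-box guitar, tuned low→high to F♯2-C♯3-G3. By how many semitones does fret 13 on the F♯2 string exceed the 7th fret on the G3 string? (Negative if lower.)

F♯2 at fret 13 → G3 (MIDI 55); G3 at fret 7 → D4 (MIDI 62).
55 − 62 = -7, so the two pitches are 7 semitones apart.

-7 semitones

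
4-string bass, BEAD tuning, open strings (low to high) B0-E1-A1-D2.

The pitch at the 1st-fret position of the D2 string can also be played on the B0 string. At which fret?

Fret 1 on D2 is MIDI 38 + 1 = 39 (D♯2). On the B0 string (open MIDI 23), that pitch is 39 − 23 = fret 16.

16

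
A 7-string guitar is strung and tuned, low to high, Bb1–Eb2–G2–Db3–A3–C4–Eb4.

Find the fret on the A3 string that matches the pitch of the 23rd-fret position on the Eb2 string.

5

Fret 23 on Eb2 is MIDI 39 + 23 = 62 (D4). On the A3 string (open MIDI 57), that pitch is 62 − 57 = fret 5.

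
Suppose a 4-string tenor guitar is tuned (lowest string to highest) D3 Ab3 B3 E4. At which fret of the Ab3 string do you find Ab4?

Ab4 is 12 semitones above the open Ab3 (Ab–A–Bb–B–…–Gb–G–Ab), so it sits at fret 12.

12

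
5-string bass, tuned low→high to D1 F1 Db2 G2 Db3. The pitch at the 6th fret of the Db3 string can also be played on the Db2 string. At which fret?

18

Fret 6 on Db3 is MIDI 49 + 6 = 55 (G3). On the Db2 string (open MIDI 37), that pitch is 55 − 37 = fret 18.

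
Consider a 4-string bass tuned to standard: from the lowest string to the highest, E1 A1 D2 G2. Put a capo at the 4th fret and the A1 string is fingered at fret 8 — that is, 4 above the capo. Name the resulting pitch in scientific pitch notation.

The capo raises the open A1 by 4 semitones to C#2; fretting 4 more gives A1 + 4 + 4 = A1 + 8 semitones = F2.

F2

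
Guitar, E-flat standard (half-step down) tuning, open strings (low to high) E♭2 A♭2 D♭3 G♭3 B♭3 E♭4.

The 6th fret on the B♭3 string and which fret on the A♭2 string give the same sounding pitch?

Fret 6 on B♭3 is MIDI 58 + 6 = 64 (E4). On the A♭2 string (open MIDI 44), that pitch is 64 − 44 = fret 20.

20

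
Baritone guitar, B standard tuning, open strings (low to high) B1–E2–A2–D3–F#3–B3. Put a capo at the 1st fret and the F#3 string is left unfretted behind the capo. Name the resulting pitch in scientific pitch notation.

The capo raises the open F#3 by 1 semitone to G3; fretting 0 more gives F#3 + 1 + 0 = F#3 + 1 semitone = G3.

G3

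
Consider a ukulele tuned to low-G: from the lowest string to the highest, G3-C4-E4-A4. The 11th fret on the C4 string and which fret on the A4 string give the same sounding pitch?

Fret 11 on C4 is MIDI 60 + 11 = 71 (B4). On the A4 string (open MIDI 69), that pitch is 71 − 69 = fret 2.

2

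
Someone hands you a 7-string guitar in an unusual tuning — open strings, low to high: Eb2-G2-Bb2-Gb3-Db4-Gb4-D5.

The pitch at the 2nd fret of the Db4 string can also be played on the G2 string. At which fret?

Db4 at fret 2 is Db4 + 2 semitones = Eb4.
The open G2 string is 18 semitones below the open Db4, so the same pitch on the G2 string lies at fret 2 + 18 = 20.

20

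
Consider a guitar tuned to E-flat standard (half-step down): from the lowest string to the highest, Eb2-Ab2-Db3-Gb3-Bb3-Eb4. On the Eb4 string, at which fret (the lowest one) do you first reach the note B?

8

From Eb4, count semitones up the chromatic scale until reaching B: Eb–E–F–Gb–G–Ab–A–Bb–B — 8 steps.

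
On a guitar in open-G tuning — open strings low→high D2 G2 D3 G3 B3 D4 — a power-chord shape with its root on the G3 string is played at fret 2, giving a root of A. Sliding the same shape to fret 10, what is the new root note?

Moving from fret 2 to fret 10 shifts the root by 8 semitones.
A up 8 semitones is F.

F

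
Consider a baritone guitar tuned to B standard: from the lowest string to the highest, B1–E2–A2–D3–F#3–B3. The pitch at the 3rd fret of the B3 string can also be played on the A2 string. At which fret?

B3 at fret 3 is B3 + 3 semitones = D4.
The open A2 string is 14 semitones below the open B3, so the same pitch on the A2 string lies at fret 3 + 14 = 17.

17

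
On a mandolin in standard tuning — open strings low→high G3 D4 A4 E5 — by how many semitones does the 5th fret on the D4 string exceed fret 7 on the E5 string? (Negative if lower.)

D4 at fret 5 → G4 (MIDI 67); E5 at fret 7 → B5 (MIDI 83).
67 − 83 = -16, so the two pitches are 16 semitones apart.

-16 semitones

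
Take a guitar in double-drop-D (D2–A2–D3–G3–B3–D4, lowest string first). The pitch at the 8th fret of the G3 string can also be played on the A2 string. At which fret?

Fret 8 on G3 is MIDI 55 + 8 = 63 (D♯4). On the A2 string (open MIDI 45), that pitch is 63 − 45 = fret 18.

18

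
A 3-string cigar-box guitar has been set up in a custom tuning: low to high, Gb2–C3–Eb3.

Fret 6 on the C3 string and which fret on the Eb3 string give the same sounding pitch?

C3 at fret 6 is C3 + 6 semitones = Gb3.
The open Eb3 string is 3 semitones above the open C3, so the same pitch on the Eb3 string lies at fret 6 − 3 = 3.

3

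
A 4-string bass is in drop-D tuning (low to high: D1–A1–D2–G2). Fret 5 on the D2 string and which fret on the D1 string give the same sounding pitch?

17

D2 at fret 5 is D2 + 5 semitones = G2.
The open D1 string is 12 semitones below the open D2, so the same pitch on the D1 string lies at fret 5 + 12 = 17.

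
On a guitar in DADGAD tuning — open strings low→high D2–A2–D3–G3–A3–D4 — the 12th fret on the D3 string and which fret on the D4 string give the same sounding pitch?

0

Fret 12 on D3 is MIDI 50 + 12 = 62 (D4). On the D4 string (open MIDI 62), that pitch is 62 − 62 = fret 0.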